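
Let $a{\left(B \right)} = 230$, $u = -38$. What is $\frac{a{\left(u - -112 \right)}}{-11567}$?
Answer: $- \frac{230}{11567} \approx -0.019884$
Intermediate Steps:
$\frac{a{\left(u - -112 \right)}}{-11567} = \frac{230}{-11567} = 230 \left(- \frac{1}{11567}\right) = - \frac{230}{11567}$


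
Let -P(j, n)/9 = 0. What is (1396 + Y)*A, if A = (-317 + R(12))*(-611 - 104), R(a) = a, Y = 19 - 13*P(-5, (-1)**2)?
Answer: 308576125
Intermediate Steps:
P(j, n) = 0 (P(j, n) = -9*0 = 0)
Y = 19 (Y = 19 - 13*0 = 19 + 0 = 19)
A = 218075 (A = (-317 + 12)*(-611 - 104) = -305*(-715) = 218075)
(1396 + Y)*A = (1396 + 19)*218075 = 1415*218075 = 308576125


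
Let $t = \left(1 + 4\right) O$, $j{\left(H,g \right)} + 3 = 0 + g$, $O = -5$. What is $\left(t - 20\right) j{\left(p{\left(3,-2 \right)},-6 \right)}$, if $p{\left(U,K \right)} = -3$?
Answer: $405$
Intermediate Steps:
$j{\left(H,g \right)} = -3 + g$ ($j{\left(H,g \right)} = -3 + \left(0 + g\right) = -3 + g$)
$t = -25$ ($t = \left(1 + 4\right) \left(-5\right) = 5 \left(-5\right) = -25$)
$\left(t - 20\right) j{\left(p{\left(3,-2 \right)},-6 \right)} = \left(-25 - 20\right) \left(-3 - 6\right) = \left(-45\right) \left(-9\right) = 405$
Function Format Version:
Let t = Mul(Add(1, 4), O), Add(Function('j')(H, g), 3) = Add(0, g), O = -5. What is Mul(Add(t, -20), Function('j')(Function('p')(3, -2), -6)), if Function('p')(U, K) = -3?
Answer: 405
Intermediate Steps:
Function('j')(H, g) = Add(-3, g) (Function('j')(H, g) = Add(-3, Add(0, g)) = Add(-3, g))
t = -25 (t = Mul(Add(1, 4), -5) = Mul(5, -5) = -25)
Mul(Add(t, -20), Function('j')(Function('p')(3, -2), -6)) = Mul(Add(-25, -20), Add(-3, -6)) = Mul(-45, -9) = 405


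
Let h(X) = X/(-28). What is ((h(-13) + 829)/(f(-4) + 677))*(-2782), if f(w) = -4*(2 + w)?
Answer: -6461195/1918 ≈ -3368.7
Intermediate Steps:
h(X) = -X/28 (h(X) = X*(-1/28) = -X/28)
f(w) = -8 - 4*w
((h(-13) + 829)/(f(-4) + 677))*(-2782) = ((-1/28*(-13) + 829)/((-8 - 4*(-4)) + 677))*(-2782) = ((13/28 + 829)/((-8 + 16) + 677))*(-2782) = (23225/(28*(8 + 677)))*(-2782) = ((23225/28)/685)*(-2782) = ((23225/28)*(1/685))*(-2782) = (4645/3836)*(-2782) = -6461195/1918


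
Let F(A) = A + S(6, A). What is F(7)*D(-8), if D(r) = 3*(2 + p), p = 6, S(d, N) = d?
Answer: 312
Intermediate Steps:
F(A) = 6 + A (F(A) = A + 6 = 6 + A)
D(r) = 24 (D(r) = 3*(2 + 6) = 3*8 = 24)
F(7)*D(-8) = (6 + 7)*24 = 13*24 = 312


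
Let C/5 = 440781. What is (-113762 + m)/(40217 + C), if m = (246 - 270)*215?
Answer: -59461/1122061 ≈ -0.052993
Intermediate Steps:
C = 2203905 (C = 5*440781 = 2203905)
m = -5160 (m = -24*215 = -5160)
(-113762 + m)/(40217 + C) = (-113762 - 5160)/(40217 + 2203905) = -118922/2244122 = -118922*1/2244122 = -59461/1122061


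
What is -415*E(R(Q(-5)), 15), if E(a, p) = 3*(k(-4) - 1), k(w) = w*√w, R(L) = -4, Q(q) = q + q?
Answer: 1245 + 9960*I ≈ 1245.0 + 9960.0*I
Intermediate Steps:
Q(q) = 2*q
k(w) = w^(3/2)
E(a, p) = -3 - 24*I (E(a, p) = 3*((-4)^(3/2) - 1) = 3*(-8*I - 1) = 3*(-1 - 8*I) = -3 - 24*I)
-415*E(R(Q(-5)), 15) = -415*(-3 - 24*I) = 1245 + 9960*I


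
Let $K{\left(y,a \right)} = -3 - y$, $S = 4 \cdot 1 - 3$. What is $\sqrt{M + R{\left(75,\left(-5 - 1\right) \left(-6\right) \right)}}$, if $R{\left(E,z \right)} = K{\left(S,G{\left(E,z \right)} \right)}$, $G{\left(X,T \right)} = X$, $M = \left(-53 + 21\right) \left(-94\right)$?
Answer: $2 \sqrt{751} \approx 54.809$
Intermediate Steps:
$M = 3008$ ($M = \left(-32\right) \left(-94\right) = 3008$)
$S = 1$ ($S = 4 - 3 = 1$)
$R{\left(E,z \right)} = -4$ ($R{\left(E,z \right)} = -3 - 1 = -4$)
$\sqrt{M + R{\left(75,\left(-5 - 1\right) \left(-6\right) \right)}} = \sqrt{3008 - 4} = \sqrt{3004} = 2 \sqrt{751}$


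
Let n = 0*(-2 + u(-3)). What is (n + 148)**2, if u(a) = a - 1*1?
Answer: 21904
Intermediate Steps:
u(a) = -1 + a (u(a) = a - 1 = -1 + a)
n = 0 (n = 0*(-2 + (-1 - 3)) = 0*(-2 - 4) = 0*(-6) = 0)
(n + 148)**2 = (0 + 148)**2 = 148**2 = 21904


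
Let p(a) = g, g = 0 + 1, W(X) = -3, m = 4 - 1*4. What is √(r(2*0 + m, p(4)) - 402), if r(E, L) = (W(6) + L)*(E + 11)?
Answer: 2*I*√106 ≈ 20.591*I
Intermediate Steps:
m = 0 (m = 4 - 4 = 0)
g = 1
p(a) = 1
r(E, L) = (-3 + L)*(11 + E) (r(E, L) = (-3 + L)*(E + 11) = (-3 + L)*(11 + E))
√(r(2*0 + m, p(4)) - 402) = √((-33 - 3*(2*0 + 0) + 11*1 + (2*0 + 0)*1) - 402) = √((-33 - 3*(0 + 0) + 11 + (0 + 0)*1) - 402) = √((-33 - 3*0 + 11 + 0*1) - 402) = √((-33 + 0 + 11 + 0) - 402) = √(-22 - 402) = √(-424) = 2*I*√106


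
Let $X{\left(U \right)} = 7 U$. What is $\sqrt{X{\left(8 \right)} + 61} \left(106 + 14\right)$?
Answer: $360 \sqrt{13} \approx 1298.0$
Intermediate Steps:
$\sqrt{X{\left(8 \right)} + 61} \left(106 + 14\right) = \sqrt{7 \cdot 8 + 61} \left(106 + 14\right) = \sqrt{56 + 61} \cdot 120 = \sqrt{117} \cdot 120 = 3 \sqrt{13} \cdot 120 = 360 \sqrt{13}$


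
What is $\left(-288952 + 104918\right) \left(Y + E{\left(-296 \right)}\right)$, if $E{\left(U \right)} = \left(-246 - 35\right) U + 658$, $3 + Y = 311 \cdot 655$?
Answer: $-52916400224$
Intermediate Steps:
$Y = 203702$ ($Y = -3 + 311 \cdot 655 = -3 + 203705 = 203702$)
$E{\left(U \right)} = 658 - 281 U$ ($E{\left(U \right)} = \left(-246 - 35\right) U + 658 = - 281 U + 658 = 658 - 281 U$)
$\left(-288952 + 104918\right) \left(Y + E{\left(-296 \right)}\right) = \left(-288952 + 104918\right) \left(203702 + \left(658 - -83176\right)\right) = - 184034 \left(203702 + \left(658 + 83176\right)\right) = - 184034 \left(203702 + 83834\right) = \left(-184034\right) 287536 = -52916400224$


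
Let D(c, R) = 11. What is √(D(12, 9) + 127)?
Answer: √138 ≈ 11.747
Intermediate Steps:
√(D(12, 9) + 127) = √(11 + 127) = √138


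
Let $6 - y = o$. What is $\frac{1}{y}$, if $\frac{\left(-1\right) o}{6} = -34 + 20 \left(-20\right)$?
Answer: $- \frac{1}{2598} \approx -0.00038491$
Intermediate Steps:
$o = 2604$ ($o = - 6 \left(-34 + 20 \left(-20\right)\right) = - 6 \left(-34 - 400\right) = \left(-6\right) \left(-434\right) = 2604$)
$y = -2598$ ($y = 6 - 2604 = -2598$)
$\frac{1}{y} = \frac{1}{-2598} = - \frac{1}{2598}$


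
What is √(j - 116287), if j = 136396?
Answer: √20109 ≈ 141.81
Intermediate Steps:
√(j - 116287) = √(136396 - 116287) = √20109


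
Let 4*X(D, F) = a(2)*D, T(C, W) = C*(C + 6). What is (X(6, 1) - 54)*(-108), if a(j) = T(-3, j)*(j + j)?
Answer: 11664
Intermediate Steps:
T(C, W) = C*(6 + C)
a(j) = -18*j (a(j) = (-3*(6 - 3))*(j + j) = (-3*3)*(2*j) = -18*j)
X(D, F) = -9*D (X(D, F) = ((-18*2)*D)/4 = (-36*D)/4 = -9*D)
(X(6, 1) - 54)*(-108) = (-9*6 - 54)*(-108) = (-54 - 54)*(-108) = -108*(-108) = 11664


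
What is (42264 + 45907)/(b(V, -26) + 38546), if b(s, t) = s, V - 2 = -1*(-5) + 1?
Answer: 2383/1042 ≈ 2.2869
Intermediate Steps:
V = 8 (V = 2 + (-1*(-5) + 1) = 2 + (5 + 1) = 2 + 6 = 8)
(42264 + 45907)/(b(V, -26) + 38546) = (42264 + 45907)/(8 + 38546) = 88171/38554 = 88171*(1/38554) = 2383/1042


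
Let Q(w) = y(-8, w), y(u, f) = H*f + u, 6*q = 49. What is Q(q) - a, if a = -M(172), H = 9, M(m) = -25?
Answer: 81/2 ≈ 40.500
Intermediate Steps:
q = 49/6 (q = (1/6)*49 = 49/6 ≈ 8.1667)
a = 25 (a = -1*(-25) = 25)
y(u, f) = u + 9*f (y(u, f) = 9*f + u = u + 9*f)
Q(w) = -8 + 9*w
Q(q) - a = (-8 + 9*(49/6)) - 1*25 = (-8 + 147/2) - 25 = 131/2 - 25 = 81/2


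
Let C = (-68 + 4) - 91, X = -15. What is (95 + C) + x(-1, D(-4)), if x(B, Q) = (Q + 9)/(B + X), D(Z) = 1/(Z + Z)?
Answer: -7751/128 ≈ -60.555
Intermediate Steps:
D(Z) = 1/(2*Z)
C = -155 (C = -64 - 91 = -155)
x(B, Q) = (9 + Q)/(-15 + B) (x(B, Q) = (Q + 9)/(B - 15) = (9 + Q)/(-15 + B))
(95 + C) + x(-1, D(-4)) = (95 - 155) + (9 + (½)/(-4))/(-15 - 1) = -60 + (9 + (½)*(-¼))/(-16) = -60 - (9 - ⅛)/16 = -60 - 1/16*71/8 = -60 - 71/128 = -7751/128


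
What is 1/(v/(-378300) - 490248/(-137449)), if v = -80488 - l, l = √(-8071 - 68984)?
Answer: 6426328701842400/24288472847688919 - 4494582300*I*√77055/24288472847688919 ≈ 0.26458 - 5.1368e-5*I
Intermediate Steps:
l = I*√77055 (l = √(-77055) = I*√77055 ≈ 277.59*I)
v = -80488 - I*√77055 ≈ -80488.0 - 277.59*I
1/(v/(-378300) - 490248/(-137449)) = 1/((-80488 - I*√77055)/(-378300) - 490248/(-137449)) = 1/((-80488 - I*√77055)*(-1/378300) - 490248*(-1/137449)) = 1/((20122/94575 + I*√77055/378300) + 490248/137449) = 1/(38961898/10308675 + I*√77055/378300)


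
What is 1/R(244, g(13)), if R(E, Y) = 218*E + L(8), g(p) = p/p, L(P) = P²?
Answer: 1/53256 ≈ 1.8777e-5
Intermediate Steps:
g(p) = 1
R(E, Y) = 64 + 218*E (R(E, Y) = 218*E + 8² = 218*E + 64 = 64 + 218*E)
1/R(244, g(13)) = 1/(64 + 218*244) = 1/(64 + 53192) = 1/53256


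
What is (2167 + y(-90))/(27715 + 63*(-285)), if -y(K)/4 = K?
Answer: 2527/9760 ≈ 0.25891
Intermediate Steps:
y(K) = -4*K
(2167 + y(-90))/(27715 + 63*(-285)) = (2167 - 4*(-90))/(27715 + 63*(-285)) = (2167 + 360)/(27715 - 17955) = 2527/9760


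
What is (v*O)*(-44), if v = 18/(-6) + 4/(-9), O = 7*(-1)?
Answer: -9548/9 ≈ -1060.9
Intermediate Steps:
O = -7
v = -31/9 (v = 18*(-⅙) + 4*(-⅑) = -3 - 4/9 = -31/9 ≈ -3.4444)
(v*O)*(-44) = -31/9*(-7)*(-44) = (217/9)*(-44) = -9548/9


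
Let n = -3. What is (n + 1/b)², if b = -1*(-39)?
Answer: 13456/1521 ≈ 8.8468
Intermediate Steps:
b = 39
(n + 1/b)² = (-3 + 1/39)² = (-116/39)² = 13456/1521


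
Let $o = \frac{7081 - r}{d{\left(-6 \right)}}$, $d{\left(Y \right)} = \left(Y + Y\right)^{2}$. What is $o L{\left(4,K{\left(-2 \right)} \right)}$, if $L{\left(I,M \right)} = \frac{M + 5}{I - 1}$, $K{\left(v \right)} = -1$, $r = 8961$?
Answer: $- \frac{470}{27} \approx -17.407$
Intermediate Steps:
$L{\left(I,M \right)} = \frac{5 + M}{-1 + I}$
$d{\left(Y \right)} = 4 Y^{2}$ ($d{\left(Y \right)} = \left(2 Y\right)^{2} = 4 Y^{2}$)
$o = - \frac{235}{18}$ ($o = \frac{7081 - 8961}{4 \left(-6\right)^{2}} = \frac{7081 - 8961}{4 \cdot 36} = - \frac{1880}{144} = \left(-1880\right) \frac{1}{144} = - \frac{235}{18} \approx -13.056$)
$o L{\left(4,K{\left(-2 \right)} \right)} = - \frac{235 \frac{5 - 1}{-1 + 4}}{18} = - \frac{235 \cdot \frac{1}{3} \cdot 4}{18} = \left(- \frac{235}{18}\right) \frac{4}{3} = - \frac{470}{27}$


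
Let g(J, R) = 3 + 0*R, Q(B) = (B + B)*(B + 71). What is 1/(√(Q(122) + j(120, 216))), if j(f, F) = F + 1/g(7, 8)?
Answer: √17031/28385 ≈ 0.0045976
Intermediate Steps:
Q(B) = 2*B*(71 + B) (Q(B) = (2*B)*(71 + B) = 2*B*(71 + B))
g(J, R) = 3 (g(J, R) = 3 + 0 = 3)
j(f, F) = ⅓ + F (j(f, F) = F + 1/3 = F + ⅓ = ⅓ + F)
1/(√(Q(122) + j(120, 216))) = 1/(√(2*122*(71 + 122) + (⅓ + 216))) = 1/(√(2*122*193 + 649/3)) = 1/(√(47092 + 649/3)) = 1/(√(141925/3)) = 1/(5*√17031/3) = √17031/28385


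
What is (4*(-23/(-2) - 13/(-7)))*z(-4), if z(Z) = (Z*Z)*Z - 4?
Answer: -25432/7 ≈ -3633.1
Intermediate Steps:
z(Z) = -4 + Z³ (z(Z) = Z²*Z - 4 = Z³ - 4 = -4 + Z³)
(4*(-23/(-2) - 13/(-7)))*z(-4) = (4*(-23/(-2) - 13/(-7)))*(-4 + (-4)³) = (4*(-23*(-½) - 13*(-⅐)))*(-4 - 64) = (4*(23/2 + 13/7))*(-68) = (4*(187/14))*(-68) = (374/7)*(-68) = -25432/7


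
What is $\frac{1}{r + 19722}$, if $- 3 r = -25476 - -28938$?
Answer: $\frac{1}{18568} \approx 5.3856 \cdot 10^{-5}$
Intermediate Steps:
$r = -1154$ ($r = - \frac{-25476 - -28938}{3} = - \frac{-25476 + 28938}{3} = \left(- \frac{1}{3}\right) 3462 = -1154$)
$\frac{1}{r + 19722} = \frac{1}{-1154 + 19722} = \frac{1}{18568}$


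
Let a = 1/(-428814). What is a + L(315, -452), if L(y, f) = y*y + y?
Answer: 42684145559/428814 ≈ 99540.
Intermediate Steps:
L(y, f) = y + y² (L(y, f) = y² + y = y + y²)
a = -1/428814 ≈ -2.3320e-6
a + L(315, -452) = -1/428814 + 315*(1 + 315) = -1/428814 + 315*316 = -1/428814 + 99540 = 42684145559/428814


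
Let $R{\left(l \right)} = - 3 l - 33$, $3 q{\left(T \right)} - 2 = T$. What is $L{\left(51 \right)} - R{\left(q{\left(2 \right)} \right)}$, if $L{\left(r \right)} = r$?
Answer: $88$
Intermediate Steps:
$q{\left(T \right)} = \frac{2}{3} + \frac{T}{3}$
$R{\left(l \right)} = -33 - 3 l$
$L{\left(51 \right)} - R{\left(q{\left(2 \right)} \right)} = 51 - \left(-33 - 3 \left(\frac{2}{3} + \frac{1}{3} \cdot 2\right)\right) = 51 - \left(-33 - 3 \left(\frac{2}{3} + \frac{2}{3}\right)\right) = 51 - \left(-33 - 4\right) = 51 - -37 = 51 + 37 = 88$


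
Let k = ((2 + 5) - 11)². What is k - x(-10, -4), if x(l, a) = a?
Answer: 20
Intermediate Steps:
k = 16 (k = (7 - 11)² = (-4)² = 16)
k - x(-10, -4) = 16 - 1*(-4) = 16 + 4 = 20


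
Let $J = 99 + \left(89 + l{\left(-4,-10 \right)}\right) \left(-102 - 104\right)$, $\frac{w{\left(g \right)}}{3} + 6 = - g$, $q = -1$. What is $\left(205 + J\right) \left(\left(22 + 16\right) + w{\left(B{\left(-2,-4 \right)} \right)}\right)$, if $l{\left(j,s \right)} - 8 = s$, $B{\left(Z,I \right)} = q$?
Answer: $-405214$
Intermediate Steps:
$B{\left(Z,I \right)} = -1$
$w{\left(g \right)} = -18 - 3 g$ ($w{\left(g \right)} = -18 + 3 \left(- g\right) = -18 - 3 g$)
$l{\left(j,s \right)} = 8 + s$
$J = -17823$ ($J = 99 + \left(89 + \left(8 - 10\right)\right) \left(-102 - 104\right) = 99 + \left(89 - 2\right) \left(-206\right) = 99 + 87 \left(-206\right) = 99 - 17922 = -17823$)
$\left(205 + J\right) \left(\left(22 + 16\right) + w{\left(B{\left(-2,-4 \right)} \right)}\right) = \left(205 - 17823\right) \left(\left(22 + 16\right) - 15\right) = - 17618 \left(38 + \left(-18 + 3\right)\right) = - 17618 \left(38 - 15\right) = \left(-17618\right) 23 = -405214$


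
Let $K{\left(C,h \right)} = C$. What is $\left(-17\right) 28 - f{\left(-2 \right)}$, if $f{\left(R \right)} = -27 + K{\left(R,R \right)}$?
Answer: $-447$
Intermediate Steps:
$f{\left(R \right)} = -27 + R$
$\left(-17\right) 28 - f{\left(-2 \right)} = \left(-17\right) 28 - \left(-27 - 2\right) = -476 - -29 = -476 + 29 = -447$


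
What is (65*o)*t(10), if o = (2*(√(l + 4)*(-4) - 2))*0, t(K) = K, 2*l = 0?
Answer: 0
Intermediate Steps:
l = 0 (l = (½)*0 = 0)
o = 0 (o = (2*(√(0 + 4)*(-4) - 2))*0 = (2*(√4*(-4) - 2))*0 = (2*(2*(-4) - 2))*0 = (2*(-8 - 2))*0 = (2*(-10))*0 = -20*0 = 0)
(65*o)*t(10) = (65*0)*10 = 0*10 = 0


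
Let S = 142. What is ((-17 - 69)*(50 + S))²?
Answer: 272646144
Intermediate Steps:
((-17 - 69)*(50 + S))² = ((-17 - 69)*(50 + 142))² = (-86*192)² = (-16512)² = 272646144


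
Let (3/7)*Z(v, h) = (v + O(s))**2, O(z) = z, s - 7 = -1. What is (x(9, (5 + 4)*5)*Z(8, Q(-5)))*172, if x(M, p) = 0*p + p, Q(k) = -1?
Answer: 3539760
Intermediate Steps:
s = 6 (s = 7 - 1 = 6)
x(M, p) = p (x(M, p) = 0 + p = p)
Z(v, h) = 7*(6 + v)**2/3 (Z(v, h) = 7*(v + 6)**2/3 = 7*(6 + v)**2/3)
(x(9, (5 + 4)*5)*Z(8, Q(-5)))*172 = (((5 + 4)*5)*(7*(6 + 8)**2/3))*172 = ((9*5)*((7/3)*14**2))*172 = (45*((7/3)*196))*172 = (45*(1372/3))*172 = 20580*172 = 3539760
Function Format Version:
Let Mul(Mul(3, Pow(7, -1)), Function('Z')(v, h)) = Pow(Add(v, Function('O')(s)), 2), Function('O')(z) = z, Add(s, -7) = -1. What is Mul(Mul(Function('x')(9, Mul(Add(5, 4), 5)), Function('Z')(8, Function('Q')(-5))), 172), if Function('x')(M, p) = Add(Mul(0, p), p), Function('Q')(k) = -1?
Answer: 3539760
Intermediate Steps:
s = 6 (s = Add(7, -1) = 6)
Function('x')(M, p) = p (Function('x')(M, p) = Add(0, p) = p)
Function('Z')(v, h) = Mul(Rational(7, 3), Pow(Add(6, v), 2)) (Function('Z')(v, h) = Mul(Rational(7, 3), Pow(Add(v, 6), 2)) = Mul(Rational(7, 3), Pow(Add(6, v), 2)))
Mul(Mul(Function('x')(9, Mul(Add(5, 4), 5)), Function('Z')(8, Function('Q')(-5))), 172) = Mul(Mul(Mul(Add(5, 4), 5), Mul(Rational(7, 3), Pow(Add(6, 8), 2))), 172) = Mul(Mul(Mul(9, 5), Mul(Rational(7, 3), Pow(14, 2))), 172) = Mul(Mul(45, Mul(Rational(7, 3), 196)), 172) = Mul(Mul(45, Rational(1372, 3)), 172) = Mul(20580, 172) = 3539760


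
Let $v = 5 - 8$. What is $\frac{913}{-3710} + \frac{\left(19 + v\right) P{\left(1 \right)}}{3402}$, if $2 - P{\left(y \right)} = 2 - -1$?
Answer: $- \frac{226099}{901530} \approx -0.25079$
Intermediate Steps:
$P{\left(y \right)} = -1$ ($P{\left(y \right)} = 2 - \left(2 - -1\right) = 2 - \left(2 + 1\right) = 2 - 3 = -1$)
$v = -3$ ($v = 5 - 8 = -3$)
$\frac{913}{-3710} + \frac{\left(19 + v\right) P{\left(1 \right)}}{3402} = \frac{913}{-3710} + \frac{\left(19 - 3\right) \left(-1\right)}{3402} = 913 \left(- \frac{1}{3710}\right) + 16 \left(-1\right) \frac{1}{3402} = - \frac{913}{3710} - \frac{8}{1701} = - \frac{226099}{901530}$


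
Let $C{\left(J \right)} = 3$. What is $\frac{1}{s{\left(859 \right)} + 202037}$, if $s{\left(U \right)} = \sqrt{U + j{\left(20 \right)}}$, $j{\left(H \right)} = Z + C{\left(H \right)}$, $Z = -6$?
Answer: $\frac{202037}{40818948513} - \frac{2 \sqrt{214}}{40818948513} \approx 4.9489 \cdot 10^{-6}$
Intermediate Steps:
$j{\left(H \right)} = -3$ ($j{\left(H \right)} = -6 + 3 = -3$)
$s{\left(U \right)} = \sqrt{-3 + U}$ ($s{\left(U \right)} = \sqrt{U - 3} = \sqrt{-3 + U}$)
$\frac{1}{s{\left(859 \right)} + 202037} = \frac{1}{\sqrt{-3 + 859} + 202037} = \frac{1}{\sqrt{856} + 202037} = \frac{1}{2 \sqrt{214} + 202037} = \frac{1}{202037 + 2 \sqrt{214}}$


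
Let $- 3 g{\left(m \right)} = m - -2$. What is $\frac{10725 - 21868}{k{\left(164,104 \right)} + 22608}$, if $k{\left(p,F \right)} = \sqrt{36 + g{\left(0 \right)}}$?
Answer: $- \frac{377881416}{766682443} + \frac{11143 \sqrt{318}}{1533364886} \approx -0.49275$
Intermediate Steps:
$g{\left(m \right)} = - \frac{2}{3} - \frac{m}{3}$ ($g{\left(m \right)} = - \frac{m - -2}{3} = - \frac{m + 2}{3} = - \frac{2 + m}{3} = - \frac{2}{3} - \frac{m}{3}$)
$k{\left(p,F \right)} = \frac{\sqrt{318}}{3}$ ($k{\left(p,F \right)} = \sqrt{36 - \frac{2}{3}} = \sqrt{\frac{106}{3}} = \frac{\sqrt{318}}{3}$)
$\frac{10725 - 21868}{k{\left(164,104 \right)} + 22608} = \frac{10725 - 21868}{\frac{\sqrt{318}}{3} + 22608} = - \frac{11143}{22608 + \frac{\sqrt{318}}{3}}$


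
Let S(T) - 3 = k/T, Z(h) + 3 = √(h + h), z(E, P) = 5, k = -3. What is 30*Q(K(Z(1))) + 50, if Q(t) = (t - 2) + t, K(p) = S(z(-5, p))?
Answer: 134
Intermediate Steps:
Z(h) = -3 + √2*√h (Z(h) = -3 + √(h + h) = -3 + √(2*h) = -3 + √2*√h)
S(T) = 3 - 3/T
K(p) = 12/5 (K(p) = 3 - 3/5 = 3 - 3*⅕ = 3 - ⅗ = 12/5)
Q(t) = -2 + 2*t (Q(t) = (-2 + t) + t = -2 + 2*t)
30*Q(K(Z(1))) + 50 = 30*(-2 + 2*(12/5)) + 50 = 30*(-2 + 24/5) + 50 = 30*(14/5) + 50 = 84 + 50 = 134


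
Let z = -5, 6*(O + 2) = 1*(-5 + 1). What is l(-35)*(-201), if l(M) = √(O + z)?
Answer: -67*I*√69 ≈ -556.54*I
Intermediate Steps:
O = -8/3 (O = -2 + (1*(-5 + 1))/6 = -2 + (1*(-4))/6 = -2 + (⅙)*(-4) = -2 - ⅔ = -8/3 ≈ -2.6667)
l(M) = I*√69/3 (l(M) = √(-8/3 - 5) = √(-23/3) = I*√69/3)
l(-35)*(-201) = (I*√69/3)*(-201) = -67*I*√69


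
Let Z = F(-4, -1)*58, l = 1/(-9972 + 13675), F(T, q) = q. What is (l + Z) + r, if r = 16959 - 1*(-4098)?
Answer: 77759298/3703 ≈ 20999.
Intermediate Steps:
l = 1/3703 ≈ 0.00027005
r = 21057 (r = 16959 + 4098 = 21057)
Z = -58 (Z = -1*58 = -58)
(l + Z) + r = (1/3703 - 58) + 21057 = -214773/3703 + 21057 = 77759298/3703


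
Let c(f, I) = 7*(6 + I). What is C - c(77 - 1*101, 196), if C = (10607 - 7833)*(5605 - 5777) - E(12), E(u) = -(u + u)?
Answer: -478518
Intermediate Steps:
c(f, I) = 42 + 7*I
E(u) = -2*u
C = -477104 (C = (10607 - 7833)*(5605 - 5777) - (-2)*12 = 2774*(-172) - 1*(-24) = -477128 + 24 = -477104)
C - c(77 - 1*101, 196) = -477104 - (42 + 7*196) = -477104 - (42 + 1372) = -477104 - 1*1414 = -477104 - 1414 = -478518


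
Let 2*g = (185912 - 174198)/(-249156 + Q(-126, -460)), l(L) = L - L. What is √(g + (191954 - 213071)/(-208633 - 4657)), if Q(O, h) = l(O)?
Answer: √164519767571079305/1476180090 ≈ 0.27477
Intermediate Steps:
l(L) = 0
Q(O, h) = 0
g = -5857/249156 (g = ((185912 - 174198)/(-249156 + 0))/2 = (11714/(-249156))/2 = (11714*(-1/249156))/2 = (½)*(-5857/124578) = -5857/249156 ≈ -0.023507)
√(g + (191954 - 213071)/(-208633 - 4657)) = √(-5857/249156 + (191954 - 213071)/(-208633 - 4657)) = √(-5857/249156 - 21117/(-213290)) = √(-5857/249156 - 21117*(-1/213290)) = √(-5857/249156 + 21117/213290) = √(2006093861/26571241620) = √164519767571079305/1476180090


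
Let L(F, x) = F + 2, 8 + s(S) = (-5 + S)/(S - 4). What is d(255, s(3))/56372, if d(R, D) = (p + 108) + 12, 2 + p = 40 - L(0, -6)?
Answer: 39/14093 ≈ 0.0027673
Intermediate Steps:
s(S) = -8 + (-5 + S)/(-4 + S) (s(S) = -8 + (-5 + S)/(S - 4) = -8 + (-5 + S)/(-4 + S))
L(F, x) = 2 + F
p = 36 (p = -2 + (40 - (2 + 0)) = -2 + (40 - 1*2) = -2 + (40 - 2) = -2 + 38 = 36)
d(R, D) = 156 (d(R, D) = (36 + 108) + 12 = 144 + 12 = 156)
d(255, s(3))/56372 = 156/56372 = 156*(1/56372) = 39/14093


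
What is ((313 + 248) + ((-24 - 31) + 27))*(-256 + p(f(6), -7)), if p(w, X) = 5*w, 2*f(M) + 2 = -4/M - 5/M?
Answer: -564447/4 ≈ -1.4111e+5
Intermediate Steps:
f(M) = -1 - 9/(2*M) (f(M) = -1 + (-4/M - 5/M)/2 = -1 + (-9/M)/2 = -1 - 9/(2*M))
((313 + 248) + ((-24 - 31) + 27))*(-256 + p(f(6), -7)) = ((313 + 248) + ((-24 - 31) + 27))*(-256 + 5*((-9/2 - 1*6)/6)) = (561 + (-55 + 27))*(-256 + 5*((-9/2 - 6)/6)) = (561 - 28)*(-256 + 5*((⅙)*(-21/2))) = 533*(-256 + 5*(-7/4)) = 533*(-256 - 35/4) = 533*(-1059/4) = -564447/4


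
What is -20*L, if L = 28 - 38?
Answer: 200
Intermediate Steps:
L = -10
-20*L = -20*(-10) = 200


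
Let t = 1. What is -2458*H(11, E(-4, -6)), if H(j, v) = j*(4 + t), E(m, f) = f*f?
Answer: -135190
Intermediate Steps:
E(m, f) = f²
H(j, v) = 5*j (H(j, v) = j*(4 + 1) = j*5 = 5*j)
-2458*H(11, E(-4, -6)) = -12290*11 = -2458*55 = -135190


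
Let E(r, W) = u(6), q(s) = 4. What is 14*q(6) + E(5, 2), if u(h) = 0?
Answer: 56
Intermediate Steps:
E(r, W) = 0
14*q(6) + E(5, 2) = 14*4 + 0 = 56 + 0 = 56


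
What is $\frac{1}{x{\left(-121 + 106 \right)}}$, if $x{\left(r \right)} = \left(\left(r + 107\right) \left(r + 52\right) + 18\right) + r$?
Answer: $\frac{1}{3407} \approx 0.00029351$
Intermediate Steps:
$x{\left(r \right)} = 18 + r + \left(52 + r\right) \left(107 + r\right)$ ($x{\left(r \right)} = \left(\left(107 + r\right) \left(52 + r\right) + 18\right) + r = \left(\left(52 + r\right) \left(107 + r\right) + 18\right) + r = \left(18 + \left(52 + r\right) \left(107 + r\right)\right) + r = 18 + r + \left(52 + r\right) \left(107 + r\right)$)
$\frac{1}{x{\left(-121 + 106 \right)}} = \frac{1}{5582 + \left(-121 + 106\right)^{2} + 160 \left(-121 + 106\right)} = \frac{1}{5582 + \left(-15\right)^{2} + 160 \left(-15\right)} = \frac{1}{5582 + 225 - 2400} = \frac{1}{3407}$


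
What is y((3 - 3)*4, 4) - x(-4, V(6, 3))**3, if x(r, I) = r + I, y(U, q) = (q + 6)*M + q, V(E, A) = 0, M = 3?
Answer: 98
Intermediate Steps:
y(U, q) = 18 + 4*q (y(U, q) = (q + 6)*3 + q = (6 + q)*3 + q = (18 + 3*q) + q = 18 + 4*q)
x(r, I) = I + r
y((3 - 3)*4, 4) - x(-4, V(6, 3))**3 = (18 + 4*4) - (0 - 4)**3 = (18 + 16) - 1*(-4)**3 = 34 - 1*(-64) = 34 + 64 = 98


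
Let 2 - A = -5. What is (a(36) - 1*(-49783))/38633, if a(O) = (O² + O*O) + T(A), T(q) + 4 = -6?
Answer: 52365/38633 ≈ 1.3554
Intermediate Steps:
A = 7 (A = 2 - 1*(-5) = 2 + 5 = 7)
T(q) = -10 (T(q) = -4 - 6 = -10)
a(O) = -10 + 2*O² (a(O) = (O² + O*O) - 10 = (O² + O²) - 10 = 2*O² - 10 = -10 + 2*O²)
(a(36) - 1*(-49783))/38633 = ((-10 + 2*36²) - 1*(-49783))/38633 = ((-10 + 2*1296) + 49783)*(1/38633) = ((-10 + 2592) + 49783)*(1/38633) = (2582 + 49783)*(1/38633) = 52365*(1/38633) = 52365/38633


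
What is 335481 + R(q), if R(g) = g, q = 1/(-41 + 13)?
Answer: 9393467/28 ≈ 3.3548e+5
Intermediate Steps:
q = -1/28 (q = 1/(-28) = -1/28 ≈ -0.035714)
335481 + R(q) = 335481 - 1/28 = 9393467/28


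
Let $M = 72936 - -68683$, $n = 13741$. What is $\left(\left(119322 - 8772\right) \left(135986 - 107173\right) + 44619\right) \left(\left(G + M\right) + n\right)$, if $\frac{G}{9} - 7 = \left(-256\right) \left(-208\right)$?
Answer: $2021580387304695$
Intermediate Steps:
$M = 141619$ ($M = 72936 + 68683 = 141619$)
$G = 479295$ ($G = 63 + 9 \left(\left(-256\right) \left(-208\right)\right) = 63 + 9 \cdot 53248 = 63 + 479232 = 479295$)
$\left(\left(119322 - 8772\right) \left(135986 - 107173\right) + 44619\right) \left(\left(G + M\right) + n\right) = \left(\left(119322 - 8772\right) \left(135986 - 107173\right) + 44619\right) \left(\left(479295 + 141619\right) + 13741\right) = \left(110550 \cdot 28813 + 44619\right) \left(620914 + 13741\right) = \left(3185277150 + 44619\right) 634655 = 3185321769 \cdot 634655 = 2021580387304695$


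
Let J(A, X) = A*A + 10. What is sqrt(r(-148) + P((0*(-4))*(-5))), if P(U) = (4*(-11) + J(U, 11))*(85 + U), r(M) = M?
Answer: 7*I*sqrt(62) ≈ 55.118*I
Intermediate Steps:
J(A, X) = 10 + A**2 (J(A, X) = A**2 + 10 = 10 + A**2)
P(U) = (-34 + U**2)*(85 + U) (P(U) = (4*(-11) + (10 + U**2))*(85 + U) = (-44 + (10 + U**2))*(85 + U) = (-34 + U**2)*(85 + U))
sqrt(r(-148) + P((0*(-4))*(-5))) = sqrt(-148 + (-2890 + ((0*(-4))*(-5))**3 - 34*0*(-4)*(-5) + 85*((0*(-4))*(-5))**2)) = sqrt(-148 + (-2890 + (0*(-5))**3 - 0*(-5) + 85*(0*(-5))**2)) = sqrt(-148 + (-2890 + 0**3 - 34*0 + 85*0**2)) = sqrt(-148 + (-2890 + 0 + 0 + 85*0)) = sqrt(-148 + (-2890 + 0 + 0 + 0)) = sqrt(-148 - 2890) = sqrt(-3038) = 7*I*sqrt(62)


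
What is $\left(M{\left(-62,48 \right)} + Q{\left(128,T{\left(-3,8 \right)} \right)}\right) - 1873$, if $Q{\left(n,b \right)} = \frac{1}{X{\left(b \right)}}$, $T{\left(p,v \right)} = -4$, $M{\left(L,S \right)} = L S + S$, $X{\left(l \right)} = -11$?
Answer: $- \frac{52812}{11} \approx -4801.1$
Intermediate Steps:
$M{\left(L,S \right)} = S + L S$
$Q{\left(n,b \right)} = - \frac{1}{11}$ ($Q{\left(n,b \right)} = \frac{1}{-11} = - \frac{1}{11}$)
$\left(M{\left(-62,48 \right)} + Q{\left(128,T{\left(-3,8 \right)} \right)}\right) - 1873 = \left(48 \left(1 - 62\right) - \frac{1}{11}\right) - 1873 = \left(48 \left(-61\right) - \frac{1}{11}\right) - 1873 = \left(-2928 - \frac{1}{11}\right) - 1873 = - \frac{32209}{11} - 1873 = - \frac{52812}{11}$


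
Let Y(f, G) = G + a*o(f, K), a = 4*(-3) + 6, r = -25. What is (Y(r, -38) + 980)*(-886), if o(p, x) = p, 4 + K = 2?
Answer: -967512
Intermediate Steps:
K = -2 (K = -4 + 2 = -2)
a = -6 (a = -12 + 6 = -6)
Y(f, G) = G - 6*f
(Y(r, -38) + 980)*(-886) = ((-38 - 6*(-25)) + 980)*(-886) = ((-38 + 150) + 980)*(-886) = (112 + 980)*(-886) = 1092*(-886) = -967512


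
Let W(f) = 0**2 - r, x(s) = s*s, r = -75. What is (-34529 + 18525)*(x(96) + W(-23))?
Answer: -148693164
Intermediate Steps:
x(s) = s**2
W(f) = 75 (W(f) = 0**2 - 1*(-75) = 0 + 75 = 75)
(-34529 + 18525)*(x(96) + W(-23)) = (-34529 + 18525)*(96**2 + 75) = -16004*(9216 + 75) = -16004*9291 = -148693164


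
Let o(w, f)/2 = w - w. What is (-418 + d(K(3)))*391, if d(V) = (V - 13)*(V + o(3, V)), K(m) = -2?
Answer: -151708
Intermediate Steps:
o(w, f) = 0 (o(w, f) = 2*(w - w) = 2*0 = 0)
d(V) = V*(-13 + V) (d(V) = (V - 13)*(V + 0) = (-13 + V)*V = V*(-13 + V))
(-418 + d(K(3)))*391 = (-418 - 2*(-13 - 2))*391 = (-418 - 2*(-15))*391 = (-418 + 30)*391 = -388*391 = -151708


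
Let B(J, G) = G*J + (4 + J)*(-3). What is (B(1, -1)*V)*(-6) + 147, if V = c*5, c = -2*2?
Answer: -1773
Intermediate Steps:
c = -4
V = -20 (V = -4*5 = -20)
B(J, G) = -12 - 3*J + G*J (B(J, G) = G*J + (-12 - 3*J) = -12 - 3*J + G*J)
(B(1, -1)*V)*(-6) + 147 = ((-12 - 3*1 - 1*1)*(-20))*(-6) + 147 = ((-12 - 3 - 1)*(-20))*(-6) + 147 = -16*(-20)*(-6) + 147 = 320*(-6) + 147 = -1920 + 147 = -1773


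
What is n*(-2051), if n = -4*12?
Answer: 98448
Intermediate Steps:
n = -48
n*(-2051) = -48*(-2051) = 98448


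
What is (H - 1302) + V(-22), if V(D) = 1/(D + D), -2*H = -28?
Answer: -56673/44 ≈ -1288.0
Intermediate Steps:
H = 14 (H = -½*(-28) = 14)
V(D) = 1/(2*D)
(H - 1302) + V(-22) = (14 - 1302) + (½)/(-22) = -1288 + (½)*(-1/22) = -1288 - 1/44 = -56673/44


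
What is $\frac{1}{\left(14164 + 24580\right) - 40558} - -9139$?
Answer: $\frac{16578145}{1814} \approx 9139.0$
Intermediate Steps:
$\frac{1}{\left(14164 + 24580\right) - 40558} - -9139 = \frac{1}{38744 - 40558} + 9139 = \frac{1}{-1814} + 9139 = - \frac{1}{1814} + 9139 = \frac{16578145}{1814}$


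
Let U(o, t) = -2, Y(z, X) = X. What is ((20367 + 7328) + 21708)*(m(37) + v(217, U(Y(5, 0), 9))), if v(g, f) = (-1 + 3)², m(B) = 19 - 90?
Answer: -3310001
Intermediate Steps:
m(B) = -71
v(g, f) = 4 (v(g, f) = 2² = 4)
((20367 + 7328) + 21708)*(m(37) + v(217, U(Y(5, 0), 9))) = ((20367 + 7328) + 21708)*(-71 + 4) = (27695 + 21708)*(-67) = 49403*(-67) = -3310001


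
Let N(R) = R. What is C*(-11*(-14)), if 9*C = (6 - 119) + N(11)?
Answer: -5236/3 ≈ -1745.3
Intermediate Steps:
C = -34/3 (C = ((6 - 119) + 11)/9 = (-113 + 11)/9 = (⅑)*(-102) = -34/3 ≈ -11.333)
C*(-11*(-14)) = -(-374)*(-14)/3 = -34/3*154 = -5236/3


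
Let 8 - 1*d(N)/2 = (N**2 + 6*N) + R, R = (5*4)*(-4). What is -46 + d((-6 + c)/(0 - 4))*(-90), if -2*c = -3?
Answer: -231091/16 ≈ -14443.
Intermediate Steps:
R = -80 (R = 20*(-4) = -80)
c = 3/2 (c = -1/2*(-3) = 3/2 ≈ 1.5000)
d(N) = 176 - 12*N - 2*N**2 (d(N) = 16 - 2*((N**2 + 6*N) - 80) = 16 - 2*(-80 + N**2 + 6*N) = 16 + (160 - 12*N - 2*N**2) = 176 - 12*N - 2*N**2)
-46 + d((-6 + c)/(0 - 4))*(-90) = -46 + (176 - 12*(-6 + 3/2)/(0 - 4) - 2*(-6 + 3/2)**2/(0 - 4)**2)*(-90) = -46 + (176 - (-54)/(-4) - 2*(-9/2/(-4))**2)*(-90) = -46 + (176 - (-54)*(-1)/4 - 2*(-9/2*(-1/4))**2)*(-90) = -46 + (176 - 12*9/8 - 2*(9/8)**2)*(-90) = -46 + (176 - 27/2 - 2*81/64)*(-90) = -46 + (176 - 27/2 - 81/32)*(-90) = -46 + (5119/32)*(-90) = -46 - 230355/16 = -231091/16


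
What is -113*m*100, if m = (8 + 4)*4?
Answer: -542400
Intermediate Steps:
m = 48 (m = 12*4 = 48)
-113*m*100 = -113*48*100 = -5424*100 = -542400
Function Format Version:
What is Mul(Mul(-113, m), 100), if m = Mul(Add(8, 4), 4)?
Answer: -542400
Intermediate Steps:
m = 48 (m = Mul(12, 4) = 48)
Mul(Mul(-113, m), 100) = Mul(Mul(-113, 48), 100) = Mul(-5424, 100) = -542400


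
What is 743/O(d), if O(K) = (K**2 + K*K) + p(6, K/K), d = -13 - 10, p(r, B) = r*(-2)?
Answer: 743/1046 ≈ 0.71033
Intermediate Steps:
p(r, B) = -2*r
d = -23
O(K) = -12 + 2*K**2 (O(K) = (K**2 + K*K) - 2*6 = (K**2 + K**2) - 12 = 2*K**2 - 12 = -12 + 2*K**2)
743/O(d) = 743/(-12 + 2*(-23)**2) = 743/(-12 + 2*529) = 743/(-12 + 1058) = 743/1046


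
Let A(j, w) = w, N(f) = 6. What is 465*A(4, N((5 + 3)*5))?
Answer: 2790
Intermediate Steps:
465*A(4, N((5 + 3)*5)) = 465*6 = 2790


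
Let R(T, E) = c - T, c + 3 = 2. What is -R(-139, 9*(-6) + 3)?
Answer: -138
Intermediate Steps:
c = -1 (c = -3 + 2 = -1)
R(T, E) = -1 - T
-R(-139, 9*(-6) + 3) = -(-1 - 1*(-139)) = -(-1 + 139) = -1*138 = -138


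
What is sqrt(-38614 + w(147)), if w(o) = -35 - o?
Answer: 2*I*sqrt(9699) ≈ 196.97*I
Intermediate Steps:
sqrt(-38614 + w(147)) = sqrt(-38614 + (-35 - 1*147)) = sqrt(-38614 + (-35 - 147)) = sqrt(-38614 - 182) = sqrt(-38796) = 2*I*sqrt(9699)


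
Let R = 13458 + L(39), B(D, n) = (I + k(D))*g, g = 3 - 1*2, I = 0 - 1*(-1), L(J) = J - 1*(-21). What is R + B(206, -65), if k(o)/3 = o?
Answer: 14137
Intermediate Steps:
L(J) = 21 + J (L(J) = J + 21 = 21 + J)
k(o) = 3*o
I = 1 (I = 0 + 1 = 1)
g = 1 (g = 3 - 2 = 1)
B(D, n) = 1 + 3*D (B(D, n) = (1 + 3*D)*1 = 1 + 3*D)
R = 13518 (R = 13458 + (21 + 39) = 13458 + 60 = 13518)
R + B(206, -65) = 13518 + (1 + 3*206) = 13518 + (1 + 618) = 13518 + 619 = 14137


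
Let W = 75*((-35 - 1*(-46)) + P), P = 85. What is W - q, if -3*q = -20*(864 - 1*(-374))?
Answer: -3160/3 ≈ -1053.3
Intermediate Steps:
q = 24760/3 (q = -(-20)*(864 - 1*(-374))/3 = -(-20)*(864 + 374)/3 = -(-20)*1238/3 = -1/3*(-24760) = 24760/3 ≈ 8253.3)
W = 7200 (W = 75*((-35 - 1*(-46)) + 85) = 75*((-35 + 46) + 85) = 75*(11 + 85) = 75*96 = 7200)
W - q = 7200 - 1*24760/3 = 7200 - 24760/3 = -3160/3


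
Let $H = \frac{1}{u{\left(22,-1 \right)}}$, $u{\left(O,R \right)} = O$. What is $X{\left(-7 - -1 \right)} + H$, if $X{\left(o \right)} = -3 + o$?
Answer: $- \frac{197}{22} \approx -8.9545$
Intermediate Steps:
$H = \frac{1}{22} \approx 0.045455$
$X{\left(-7 - -1 \right)} + H = \left(-3 - 6\right) + \frac{1}{22} = -9 + \frac{1}{22} = - \frac{197}{22}$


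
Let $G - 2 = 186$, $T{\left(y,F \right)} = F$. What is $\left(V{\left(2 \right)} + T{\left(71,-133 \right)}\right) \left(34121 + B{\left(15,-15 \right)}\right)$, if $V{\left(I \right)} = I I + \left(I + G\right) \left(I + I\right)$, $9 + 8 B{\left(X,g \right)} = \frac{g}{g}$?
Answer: $21529720$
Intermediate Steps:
$G = 188$ ($G = 2 + 186 = 188$)
$B{\left(X,g \right)} = -1$ ($B{\left(X,g \right)} = - \frac{9}{8} + \frac{g \frac{1}{g}}{8} = - \frac{9}{8} + \frac{1}{8} \cdot 1 = - \frac{9}{8} + \frac{1}{8} = -1$)
$V{\left(I \right)} = I^{2} + 2 I \left(188 + I\right)$ ($V{\left(I \right)} = I I + \left(I + 188\right) \left(I + I\right) = I^{2} + \left(188 + I\right) 2 I = I^{2} + 2 I \left(188 + I\right)$)
$\left(V{\left(2 \right)} + T{\left(71,-133 \right)}\right) \left(34121 + B{\left(15,-15 \right)}\right) = \left(2 \left(376 + 3 \cdot 2\right) - 133\right) \left(34121 - 1\right) = \left(2 \left(376 + 6\right) - 133\right) 34120 = \left(2 \cdot 382 - 133\right) 34120 = \left(764 - 133\right) 34120 = 631 \cdot 34120 = 21529720$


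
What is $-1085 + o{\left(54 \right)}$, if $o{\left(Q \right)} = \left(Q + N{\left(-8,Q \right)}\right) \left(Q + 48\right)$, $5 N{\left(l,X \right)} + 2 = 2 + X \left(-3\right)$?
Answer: $\frac{5591}{5} \approx 1118.2$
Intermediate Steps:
$N{\left(l,X \right)} = - \frac{3 X}{5}$ ($N{\left(l,X \right)} = - \frac{2}{5} + \frac{2 + X \left(-3\right)}{5} = - \frac{2}{5} + \frac{2 - 3 X}{5} = - \frac{2}{5} - \left(- \frac{2}{5} + \frac{3 X}{5}\right) = - \frac{3 X}{5}$)
$o{\left(Q \right)} = \frac{2 Q \left(48 + Q\right)}{5}$ ($o{\left(Q \right)} = \left(Q - \frac{3 Q}{5}\right) \left(Q + 48\right) = \frac{2 Q}{5} \left(48 + Q\right) = \frac{2 Q \left(48 + Q\right)}{5}$)
$-1085 + o{\left(54 \right)} = -1085 + \frac{2}{5} \cdot 54 \left(48 + 54\right) = -1085 + \frac{2}{5} \cdot 54 \cdot 102 = -1085 + \frac{11016}{5} = \frac{5591}{5}$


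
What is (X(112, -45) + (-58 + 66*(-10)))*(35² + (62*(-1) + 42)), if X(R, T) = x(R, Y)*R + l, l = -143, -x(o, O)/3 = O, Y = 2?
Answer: -1847265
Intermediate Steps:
x(o, O) = -3*O
X(R, T) = -143 - 6*R (X(R, T) = (-3*2)*R - 143 = -6*R - 143 = -143 - 6*R)
(X(112, -45) + (-58 + 66*(-10)))*(35² + (62*(-1) + 42)) = ((-143 - 6*112) + (-58 + 66*(-10)))*(35² + (62*(-1) + 42)) = ((-143 - 672) + (-58 - 660))*(1225 + (-62 + 42)) = (-815 - 718)*(1225 - 20) = -1533*1205 = -1847265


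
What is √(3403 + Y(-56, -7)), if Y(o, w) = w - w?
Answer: √3403 ≈ 58.335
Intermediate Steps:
Y(o, w) = 0
√(3403 + Y(-56, -7)) = √(3403 + 0) = √3403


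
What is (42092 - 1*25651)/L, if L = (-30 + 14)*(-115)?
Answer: 16441/1840 ≈ 8.9353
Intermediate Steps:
L = 1840 (L = -16*(-115) = 1840)
(42092 - 1*25651)/L = (42092 - 1*25651)/1840 = (42092 - 25651)*(1/1840) = 16441*(1/1840) = 16441/1840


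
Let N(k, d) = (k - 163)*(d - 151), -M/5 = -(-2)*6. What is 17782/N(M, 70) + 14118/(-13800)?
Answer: -1603639/41544900 ≈ -0.038600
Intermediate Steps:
M = -60 (M = -(-5)*(-2*6) = -(-5)*(-12) = -5*12 = -60)
N(k, d) = (-163 + k)*(-151 + d)
17782/N(M, 70) + 14118/(-13800) = 17782/(24613 - 163*70 - 151*(-60) + 70*(-60)) + 14118/(-13800) = 17782/(24613 - 11410 + 9060 - 4200) + 14118*(-1/13800) = 17782/18063 - 2353/2300 = -1603639/41544900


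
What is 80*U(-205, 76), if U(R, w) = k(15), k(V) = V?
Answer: 1200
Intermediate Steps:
U(R, w) = 15
80*U(-205, 76) = 80*15 = 1200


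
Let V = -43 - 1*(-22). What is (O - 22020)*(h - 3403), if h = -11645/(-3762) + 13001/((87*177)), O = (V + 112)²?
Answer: 27326883656117/585162 ≈ 4.6700e+7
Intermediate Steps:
V = -21 (V = -43 + 22 = -21)
O = 8281 (O = (-21 + 112)² = 91² = 8281)
h = 25359013/6436782 (h = -11645*(-1/3762) + 13001/15399 = 11645/3762 + 13001*(1/15399) = 11645/3762 + 13001/15399 = 25359013/6436782 ≈ 3.9397)
(O - 22020)*(h - 3403) = (8281 - 22020)*(25359013/6436782 - 3403) = -13739*(-21879010133/6436782) = 27326883656117/585162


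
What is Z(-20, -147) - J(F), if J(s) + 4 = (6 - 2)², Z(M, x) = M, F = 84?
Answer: -32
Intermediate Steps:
J(s) = 12 (J(s) = -4 + (6 - 2)² = -4 + 4² = -4 + 16 = 12)
Z(-20, -147) - J(F) = -20 - 1*12 = -20 - 12 = -32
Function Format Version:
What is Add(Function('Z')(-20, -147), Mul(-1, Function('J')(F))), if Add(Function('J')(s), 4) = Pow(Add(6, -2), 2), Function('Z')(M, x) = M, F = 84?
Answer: -32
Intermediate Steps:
Function('J')(s) = 12 (Function('J')(s) = Add(-4, Pow(Add(6, -2), 2)) = Add(-4, Pow(4, 2)) = Add(-4, 16) = 12)
Add(Function('Z')(-20, -147), Mul(-1, Function('J')(F))) = Add(-20, Mul(-1, 12)) = Add(-20, -12) = -32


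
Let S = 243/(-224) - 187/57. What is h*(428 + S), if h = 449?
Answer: 2428625285/12768 ≈ 1.9021e+5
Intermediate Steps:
S = -55739/12768 (S = 243*(-1/224) - 187*1/57 = -243/224 - 187/57 = -55739/12768 ≈ -4.3655)
h*(428 + S) = 449*(428 - 55739/12768) = 449*(5408965/12768) = 2428625285/12768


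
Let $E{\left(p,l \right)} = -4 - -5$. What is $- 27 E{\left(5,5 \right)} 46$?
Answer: $-1242$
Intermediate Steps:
$E{\left(p,l \right)} = 1$ ($E{\left(p,l \right)} = -4 + 5 = 1$)
$- 27 E{\left(5,5 \right)} 46 = \left(-27\right) 1 \cdot 46 = \left(-27\right) 46 = -1242$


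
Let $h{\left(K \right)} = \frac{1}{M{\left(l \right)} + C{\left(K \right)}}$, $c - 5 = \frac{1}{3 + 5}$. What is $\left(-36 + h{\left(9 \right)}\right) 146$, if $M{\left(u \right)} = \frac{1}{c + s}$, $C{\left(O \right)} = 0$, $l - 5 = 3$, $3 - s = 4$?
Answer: $- \frac{18615}{4} \approx -4653.8$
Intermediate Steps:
$s = -1$ ($s = 3 - 4 = -1$)
$l = 8$ ($l = 5 + 3 = 8$)
$c = \frac{41}{8}$ ($c = 5 + \frac{1}{3 + 5} = 5 + \frac{1}{8} = \frac{41}{8} \approx 5.125$)
$M{\left(u \right)} = \frac{8}{33}$ ($M{\left(u \right)} = \frac{1}{\frac{41}{8} - 1} = \frac{1}{\frac{33}{8}} = \frac{8}{33}$)
$h{\left(K \right)} = \frac{33}{8}$ ($h{\left(K \right)} = \frac{1}{\frac{8}{33} + 0} = \frac{1}{\frac{8}{33}} = \frac{33}{8}$)
$\left(-36 + h{\left(9 \right)}\right) 146 = \left(-36 + \frac{33}{8}\right) 146 = \left(- \frac{255}{8}\right) 146 = - \frac{18615}{4}$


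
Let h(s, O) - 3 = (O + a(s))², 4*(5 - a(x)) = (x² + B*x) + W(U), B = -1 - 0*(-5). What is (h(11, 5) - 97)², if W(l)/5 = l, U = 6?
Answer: 281961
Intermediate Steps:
W(l) = 5*l
B = -1 (B = -1 - 1*0 = -1 + 0 = -1)
a(x) = -5/2 - x²/4 + x/4 (a(x) = 5 - ((x² - x) + 5*6)/4 = 5 - ((x² - x) + 30)/4 = 5 - (30 + x² - x)/4 = 5 + (-15/2 - x²/4 + x/4) = -5/2 - x²/4 + x/4)
h(s, O) = 3 + (-5/2 + O - s²/4 + s/4)² (h(s, O) = 3 + (O + (-5/2 - s²/4 + s/4))² = 3 + (-5/2 + O - s²/4 + s/4)²)
(h(11, 5) - 97)² = ((3 + (-10 + 11 - 1*11² + 4*5)²/16) - 97)² = ((3 + (-10 + 11 - 1*121 + 20)²/16) - 97)² = ((3 + (-10 + 11 - 121 + 20)²/16) - 97)² = ((3 + (1/16)*(-100)²) - 97)² = ((3 + (1/16)*10000) - 97)² = ((3 + 625) - 97)² = (628 - 97)² = 531² = 281961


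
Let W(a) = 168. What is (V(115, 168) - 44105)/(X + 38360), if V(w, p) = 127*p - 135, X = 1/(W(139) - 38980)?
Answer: -888950048/1488828319 ≈ -0.59708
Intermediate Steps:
X = -1/38812 (X = 1/(168 - 38980) = 1/(-38812) = -1/38812 ≈ -2.5765e-5)
V(w, p) = -135 + 127*p
(V(115, 168) - 44105)/(X + 38360) = ((-135 + 127*168) - 44105)/(-1/38812 + 38360) = ((-135 + 21336) - 44105)/(1488828319/38812) = (21201 - 44105)*(38812/1488828319) = -22904*38812/1488828319 = -888950048/1488828319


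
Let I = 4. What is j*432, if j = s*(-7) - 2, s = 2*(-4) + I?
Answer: 11232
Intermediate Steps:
s = -4 (s = 2*(-4) + 4 = -8 + 4 = -4)
j = 26 (j = -4*(-7) - 2 = 28 - 2 = 26)
j*432 = 26*432 = 11232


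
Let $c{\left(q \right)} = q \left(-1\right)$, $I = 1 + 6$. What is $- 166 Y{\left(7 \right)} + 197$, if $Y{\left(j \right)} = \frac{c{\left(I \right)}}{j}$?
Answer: $363$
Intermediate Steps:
$I = 7$
$c{\left(q \right)} = - q$
$Y{\left(j \right)} = - \frac{7}{j}$ ($Y{\left(j \right)} = \frac{\left(-1\right) 7}{j} = - \frac{7}{j}$)
$- 166 Y{\left(7 \right)} + 197 = - 166 \left(- \frac{7}{7}\right) + 197 = - 166 \left(\left(-7\right) \frac{1}{7}\right) + 197 = \left(-166\right) \left(-1\right) + 197 = 166 + 197 = 363$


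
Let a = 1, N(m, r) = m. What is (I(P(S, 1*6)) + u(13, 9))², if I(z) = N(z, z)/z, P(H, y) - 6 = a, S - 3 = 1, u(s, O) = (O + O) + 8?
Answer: 729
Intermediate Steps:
u(s, O) = 8 + 2*O (u(s, O) = 2*O + 8 = 8 + 2*O)
S = 4 (S = 3 + 1 = 4)
P(H, y) = 7 (P(H, y) = 6 + 1 = 7)
I(z) = 1 (I(z) = z/z = 1)
(I(P(S, 1*6)) + u(13, 9))² = (1 + (8 + 2*9))² = (1 + (8 + 18))² = (1 + 26)² = 27² = 729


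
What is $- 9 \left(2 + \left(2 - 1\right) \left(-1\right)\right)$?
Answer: $-9$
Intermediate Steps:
$- 9 \left(2 + \left(2 - 1\right) \left(-1\right)\right) = - 9 \left(2 + 1 \left(-1\right)\right) = - 9 \left(2 - 1\right) = \left(-9\right) 1 = -9$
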